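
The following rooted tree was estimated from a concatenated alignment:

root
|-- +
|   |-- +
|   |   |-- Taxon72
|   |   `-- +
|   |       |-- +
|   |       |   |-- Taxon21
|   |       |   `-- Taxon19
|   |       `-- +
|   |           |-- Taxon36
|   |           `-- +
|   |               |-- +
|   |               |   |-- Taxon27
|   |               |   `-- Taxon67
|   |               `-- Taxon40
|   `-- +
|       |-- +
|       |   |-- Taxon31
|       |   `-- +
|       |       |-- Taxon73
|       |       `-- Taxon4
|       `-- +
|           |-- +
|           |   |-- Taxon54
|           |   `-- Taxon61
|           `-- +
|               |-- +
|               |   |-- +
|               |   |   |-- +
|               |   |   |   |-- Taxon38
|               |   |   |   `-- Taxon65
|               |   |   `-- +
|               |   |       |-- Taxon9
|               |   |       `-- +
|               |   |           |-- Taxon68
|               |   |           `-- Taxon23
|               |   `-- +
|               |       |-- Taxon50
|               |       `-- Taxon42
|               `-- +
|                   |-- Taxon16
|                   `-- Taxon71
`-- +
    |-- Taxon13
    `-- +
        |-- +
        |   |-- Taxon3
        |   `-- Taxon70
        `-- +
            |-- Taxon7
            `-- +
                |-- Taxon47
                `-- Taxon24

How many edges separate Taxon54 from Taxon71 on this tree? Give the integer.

The MRCA of Taxon54 and Taxon71 is the node subtending ((Taxon54,Taxon61),((((Taxon38,Taxon65),(Taxon9,(Taxon68,Taxon23))),(Taxon50,Taxon42)),(Taxon16,Taxon71))).
From Taxon54 up to that node: 2 branches. From Taxon71 up to the same node: 3 branches. Total: 2 + 3 = 5.

5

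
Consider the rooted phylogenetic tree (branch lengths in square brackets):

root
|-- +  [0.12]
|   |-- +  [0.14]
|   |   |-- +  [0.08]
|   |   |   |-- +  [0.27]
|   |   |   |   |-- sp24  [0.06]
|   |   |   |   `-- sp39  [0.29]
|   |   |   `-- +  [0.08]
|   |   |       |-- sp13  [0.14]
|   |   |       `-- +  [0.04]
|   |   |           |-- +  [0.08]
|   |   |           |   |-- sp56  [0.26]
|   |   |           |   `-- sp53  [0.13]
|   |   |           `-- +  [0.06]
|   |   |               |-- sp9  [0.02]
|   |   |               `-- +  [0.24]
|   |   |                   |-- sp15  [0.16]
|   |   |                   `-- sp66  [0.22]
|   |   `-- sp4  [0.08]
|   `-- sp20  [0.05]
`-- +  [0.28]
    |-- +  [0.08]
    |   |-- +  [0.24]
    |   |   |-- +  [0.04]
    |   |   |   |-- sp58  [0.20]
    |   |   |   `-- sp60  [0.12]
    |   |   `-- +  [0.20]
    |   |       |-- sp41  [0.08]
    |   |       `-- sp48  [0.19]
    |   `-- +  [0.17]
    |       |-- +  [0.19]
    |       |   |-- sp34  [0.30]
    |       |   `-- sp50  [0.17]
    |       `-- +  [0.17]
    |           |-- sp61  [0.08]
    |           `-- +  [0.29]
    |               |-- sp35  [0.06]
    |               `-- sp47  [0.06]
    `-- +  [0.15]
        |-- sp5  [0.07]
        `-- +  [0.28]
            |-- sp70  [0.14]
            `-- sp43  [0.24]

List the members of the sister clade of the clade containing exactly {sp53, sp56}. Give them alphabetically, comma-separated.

The clade containing exactly {sp53, sp56} attaches to the tree at the node subtending ((sp56,sp53),(sp9,(sp15,sp66))).
The other lineage descending from that same node — the sister group — is (sp9,(sp15,sp66)); its 3 tips in alphabetical order are the answer.

sp15, sp66, sp9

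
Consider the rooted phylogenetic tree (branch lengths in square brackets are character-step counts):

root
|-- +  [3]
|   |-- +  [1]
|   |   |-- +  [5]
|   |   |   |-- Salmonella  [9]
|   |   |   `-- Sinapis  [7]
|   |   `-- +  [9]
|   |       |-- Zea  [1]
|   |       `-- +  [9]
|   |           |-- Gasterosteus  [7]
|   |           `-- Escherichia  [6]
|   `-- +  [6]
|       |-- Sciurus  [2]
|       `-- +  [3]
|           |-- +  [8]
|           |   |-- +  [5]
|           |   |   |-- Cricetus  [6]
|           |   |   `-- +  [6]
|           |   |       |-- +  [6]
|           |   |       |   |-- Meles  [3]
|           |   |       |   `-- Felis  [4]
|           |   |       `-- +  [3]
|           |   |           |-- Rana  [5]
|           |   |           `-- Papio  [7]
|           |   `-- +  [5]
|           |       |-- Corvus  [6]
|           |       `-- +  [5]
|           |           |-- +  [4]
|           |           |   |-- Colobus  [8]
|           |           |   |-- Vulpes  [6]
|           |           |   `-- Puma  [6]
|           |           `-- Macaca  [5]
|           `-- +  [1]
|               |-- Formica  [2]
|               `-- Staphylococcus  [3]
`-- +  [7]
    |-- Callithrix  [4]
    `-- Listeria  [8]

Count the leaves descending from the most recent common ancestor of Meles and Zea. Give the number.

The MRCA of Meles and Zea is the node subtending (((Salmonella,Sinapis),(Zea,(Gasterosteus,Escherichia))),(Sciurus,(((Cricetus,((Meles,Felis),(Rana,Papio))),(Corvus,((Colobus,Vulpes,Puma),Macaca))),(Formica,Staphylococcus)))).
That clade contains 18 terminal taxa: Colobus, Corvus, Cricetus, Escherichia, Felis, Formica, Gasterosteus, Macaca, Meles, Papio, Puma, Rana, Salmonella, Sciurus, Sinapis, Staphylococcus, Vulpes, Zea.

18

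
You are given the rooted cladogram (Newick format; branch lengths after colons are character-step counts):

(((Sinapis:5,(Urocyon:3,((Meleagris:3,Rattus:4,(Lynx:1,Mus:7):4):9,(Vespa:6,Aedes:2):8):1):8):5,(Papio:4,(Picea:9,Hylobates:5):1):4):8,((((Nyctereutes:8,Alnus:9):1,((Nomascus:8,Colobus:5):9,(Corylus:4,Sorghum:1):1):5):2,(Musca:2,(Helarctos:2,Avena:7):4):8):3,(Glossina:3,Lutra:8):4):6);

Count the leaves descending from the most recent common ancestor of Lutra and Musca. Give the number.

11

The MRCA of Lutra and Musca is the node subtending ((((Nyctereutes,Alnus),((Nomascus,Colobus),(Corylus,Sorghum))),(Musca,(Helarctos,Avena))),(Glossina,Lutra)).
That clade contains 11 terminal taxa: Alnus, Avena, Colobus, Corylus, Glossina, Helarctos, Lutra, Musca, Nomascus, Nyctereutes, Sorghum.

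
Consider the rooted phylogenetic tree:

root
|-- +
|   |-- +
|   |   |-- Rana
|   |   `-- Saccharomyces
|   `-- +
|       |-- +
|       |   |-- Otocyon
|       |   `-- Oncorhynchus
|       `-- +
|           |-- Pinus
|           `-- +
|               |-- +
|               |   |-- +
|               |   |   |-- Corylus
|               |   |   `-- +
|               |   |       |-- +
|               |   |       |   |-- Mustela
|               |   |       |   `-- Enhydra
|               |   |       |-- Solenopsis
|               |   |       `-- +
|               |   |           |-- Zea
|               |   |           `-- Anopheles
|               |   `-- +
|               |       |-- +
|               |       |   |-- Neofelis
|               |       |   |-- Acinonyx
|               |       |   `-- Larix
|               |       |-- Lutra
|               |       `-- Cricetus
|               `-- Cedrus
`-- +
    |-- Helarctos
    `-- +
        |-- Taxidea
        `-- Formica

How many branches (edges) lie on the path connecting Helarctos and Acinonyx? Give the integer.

10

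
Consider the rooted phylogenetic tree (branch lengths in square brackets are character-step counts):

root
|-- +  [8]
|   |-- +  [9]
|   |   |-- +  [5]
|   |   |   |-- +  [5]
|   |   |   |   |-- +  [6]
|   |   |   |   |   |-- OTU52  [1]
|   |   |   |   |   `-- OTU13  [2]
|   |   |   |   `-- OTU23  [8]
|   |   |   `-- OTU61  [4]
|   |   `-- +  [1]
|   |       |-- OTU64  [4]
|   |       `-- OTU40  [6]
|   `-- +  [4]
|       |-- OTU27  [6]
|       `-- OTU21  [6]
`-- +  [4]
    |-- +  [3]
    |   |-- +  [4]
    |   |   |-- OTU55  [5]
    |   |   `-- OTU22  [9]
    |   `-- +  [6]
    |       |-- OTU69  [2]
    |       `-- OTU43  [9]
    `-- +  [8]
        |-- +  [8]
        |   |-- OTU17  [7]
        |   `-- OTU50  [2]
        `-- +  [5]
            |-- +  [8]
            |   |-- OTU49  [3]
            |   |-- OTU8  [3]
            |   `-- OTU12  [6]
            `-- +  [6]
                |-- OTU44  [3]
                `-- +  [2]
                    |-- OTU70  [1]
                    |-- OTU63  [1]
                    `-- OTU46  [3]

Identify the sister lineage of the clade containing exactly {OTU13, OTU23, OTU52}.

The clade containing exactly {OTU13, OTU23, OTU52} attaches to the tree at the node subtending (((OTU52,OTU13),OTU23),OTU61).
The other lineage descending from that same node — the sister group — is the single tip OTU61.

OTU61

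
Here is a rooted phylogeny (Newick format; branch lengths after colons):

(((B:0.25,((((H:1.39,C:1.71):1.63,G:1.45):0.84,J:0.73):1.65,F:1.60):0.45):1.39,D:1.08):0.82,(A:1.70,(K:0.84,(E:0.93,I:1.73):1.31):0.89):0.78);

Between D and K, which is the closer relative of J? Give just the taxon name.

D

The MRCA of J and D subtends ((B,((((H,C),G),J),F)),D) (7 taxa).
The MRCA of J and K is the root, subtending the entire tree (11 taxa).
The first is nested inside the second, so J shares a more recent common ancestor with D.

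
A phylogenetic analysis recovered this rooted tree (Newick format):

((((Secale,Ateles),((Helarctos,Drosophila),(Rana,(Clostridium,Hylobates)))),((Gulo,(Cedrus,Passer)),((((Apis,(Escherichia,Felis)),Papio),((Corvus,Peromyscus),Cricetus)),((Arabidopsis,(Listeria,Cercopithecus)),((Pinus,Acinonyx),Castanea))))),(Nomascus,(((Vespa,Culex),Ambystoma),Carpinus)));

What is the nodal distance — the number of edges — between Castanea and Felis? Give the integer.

The MRCA of Castanea and Felis is the node subtending ((((Apis,(Escherichia,Felis)),Papio),((Corvus,Peromyscus),Cricetus)),((Arabidopsis,(Listeria,Cercopithecus)),((Pinus,Acinonyx),Castanea))).
From Castanea up to that node: 3 branches. From Felis up to the same node: 5 branches. Total: 3 + 5 = 8.

8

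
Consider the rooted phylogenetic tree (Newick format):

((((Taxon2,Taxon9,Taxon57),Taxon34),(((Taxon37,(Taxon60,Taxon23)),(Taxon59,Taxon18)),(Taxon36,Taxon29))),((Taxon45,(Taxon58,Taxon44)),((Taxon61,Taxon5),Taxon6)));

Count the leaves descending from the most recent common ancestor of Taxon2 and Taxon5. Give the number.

The MRCA of Taxon2 and Taxon5 is the root, so the clade is the entire tree.
That clade contains 17 terminal taxa: Taxon18, Taxon2, Taxon23, Taxon29, Taxon34, Taxon36, Taxon37, Taxon44, Taxon45, Taxon5, Taxon57, Taxon58, Taxon59, Taxon6, Taxon60, Taxon61, Taxon9.

17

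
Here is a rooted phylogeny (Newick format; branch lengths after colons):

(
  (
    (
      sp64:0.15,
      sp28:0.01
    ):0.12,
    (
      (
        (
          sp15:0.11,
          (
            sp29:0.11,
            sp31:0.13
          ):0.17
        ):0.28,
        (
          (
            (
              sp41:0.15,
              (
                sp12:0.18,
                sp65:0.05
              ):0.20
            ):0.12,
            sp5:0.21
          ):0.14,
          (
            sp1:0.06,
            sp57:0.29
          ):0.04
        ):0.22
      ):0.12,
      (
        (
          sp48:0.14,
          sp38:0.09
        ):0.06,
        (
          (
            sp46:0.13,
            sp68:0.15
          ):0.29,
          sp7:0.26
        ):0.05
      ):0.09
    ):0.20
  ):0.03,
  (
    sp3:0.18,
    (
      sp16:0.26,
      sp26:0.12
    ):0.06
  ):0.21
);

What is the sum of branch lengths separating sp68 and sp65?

The path runs sp68 → … → MRCA → … → sp65; the MRCA is the node subtending (((sp15,(sp29,sp31)),(((sp41,(sp12,sp65)),sp5),(sp1,sp57))),((sp48,sp38),((sp46,sp68),sp7))).
Branch lengths along that path: 0.15 + 0.29 + 0.05 + 0.09 + 0.12 + 0.22 + 0.14 + 0.12 + 0.20 + 0.05 = 1.43.

1.43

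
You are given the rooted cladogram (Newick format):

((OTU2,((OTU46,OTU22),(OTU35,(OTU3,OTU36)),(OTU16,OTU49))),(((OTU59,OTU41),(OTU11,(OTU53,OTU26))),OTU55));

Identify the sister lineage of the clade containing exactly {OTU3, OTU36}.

OTU35

The clade containing exactly {OTU3, OTU36} attaches to the tree at the node subtending (OTU35,(OTU3,OTU36)).
The other lineage descending from that same node — the sister group — is the single tip OTU35.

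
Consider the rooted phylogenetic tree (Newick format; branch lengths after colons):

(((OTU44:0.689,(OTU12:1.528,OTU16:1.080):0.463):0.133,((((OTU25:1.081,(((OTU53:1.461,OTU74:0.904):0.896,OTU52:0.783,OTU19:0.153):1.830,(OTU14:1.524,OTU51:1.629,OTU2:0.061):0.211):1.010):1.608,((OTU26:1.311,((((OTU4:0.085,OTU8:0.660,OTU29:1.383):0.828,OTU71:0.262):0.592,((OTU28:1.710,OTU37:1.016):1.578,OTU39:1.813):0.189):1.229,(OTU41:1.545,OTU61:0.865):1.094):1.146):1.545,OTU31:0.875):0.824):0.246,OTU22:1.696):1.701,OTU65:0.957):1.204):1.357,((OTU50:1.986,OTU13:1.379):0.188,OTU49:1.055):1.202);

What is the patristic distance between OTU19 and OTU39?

11.347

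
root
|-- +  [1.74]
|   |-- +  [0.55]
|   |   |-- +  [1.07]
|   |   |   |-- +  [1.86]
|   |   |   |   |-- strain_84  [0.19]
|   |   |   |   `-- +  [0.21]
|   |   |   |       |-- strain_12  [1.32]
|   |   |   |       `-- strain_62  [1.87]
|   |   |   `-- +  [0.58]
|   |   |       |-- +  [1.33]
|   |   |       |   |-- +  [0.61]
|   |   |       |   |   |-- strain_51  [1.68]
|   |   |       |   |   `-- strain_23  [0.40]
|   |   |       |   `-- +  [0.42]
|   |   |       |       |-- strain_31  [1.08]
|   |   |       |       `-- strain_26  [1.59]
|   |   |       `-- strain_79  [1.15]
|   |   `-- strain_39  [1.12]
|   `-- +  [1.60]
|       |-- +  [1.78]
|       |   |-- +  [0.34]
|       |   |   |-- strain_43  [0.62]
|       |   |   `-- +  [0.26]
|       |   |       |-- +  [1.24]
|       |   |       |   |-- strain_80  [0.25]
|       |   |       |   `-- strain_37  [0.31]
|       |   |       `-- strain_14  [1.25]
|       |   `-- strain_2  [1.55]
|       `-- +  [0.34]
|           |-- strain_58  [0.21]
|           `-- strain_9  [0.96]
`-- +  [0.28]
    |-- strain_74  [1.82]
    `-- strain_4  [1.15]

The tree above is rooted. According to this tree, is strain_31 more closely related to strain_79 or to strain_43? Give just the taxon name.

strain_79

The MRCA of strain_31 and strain_79 subtends (((strain_51,strain_23),(strain_31,strain_26)),strain_79) (5 taxa).
The MRCA of strain_31 and strain_43 subtends ((((strain_84,(strain_12,strain_62)),(((strain_51,strain_23),(strain_31,strain_26)),strain_79)),strain_39),(((strain_43,((strain_80,strain_37),strain_14)),strain_2),(strain_58,strain_9))) (16 taxa).
The first is nested inside the second, so strain_31 shares a more recent common ancestor with strain_79.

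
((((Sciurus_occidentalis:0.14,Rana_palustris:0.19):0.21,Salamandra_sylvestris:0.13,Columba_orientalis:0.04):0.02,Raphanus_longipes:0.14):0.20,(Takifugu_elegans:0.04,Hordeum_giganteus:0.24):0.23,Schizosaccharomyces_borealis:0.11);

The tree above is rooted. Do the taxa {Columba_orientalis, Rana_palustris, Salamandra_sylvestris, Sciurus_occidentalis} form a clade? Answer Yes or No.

The most recent common ancestor of these taxa subtends ((Sciurus_occidentalis,Rana_palustris),Salamandra_sylvestris,Columba_orientalis).
That clade has exactly 4 tips — every listed taxon and nothing else — so the group is monophyletic.

Yes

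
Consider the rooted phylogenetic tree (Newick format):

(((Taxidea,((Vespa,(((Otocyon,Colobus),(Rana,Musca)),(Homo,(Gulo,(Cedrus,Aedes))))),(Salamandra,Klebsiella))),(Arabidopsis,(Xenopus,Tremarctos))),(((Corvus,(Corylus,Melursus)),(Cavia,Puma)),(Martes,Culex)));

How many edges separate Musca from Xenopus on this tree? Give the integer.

10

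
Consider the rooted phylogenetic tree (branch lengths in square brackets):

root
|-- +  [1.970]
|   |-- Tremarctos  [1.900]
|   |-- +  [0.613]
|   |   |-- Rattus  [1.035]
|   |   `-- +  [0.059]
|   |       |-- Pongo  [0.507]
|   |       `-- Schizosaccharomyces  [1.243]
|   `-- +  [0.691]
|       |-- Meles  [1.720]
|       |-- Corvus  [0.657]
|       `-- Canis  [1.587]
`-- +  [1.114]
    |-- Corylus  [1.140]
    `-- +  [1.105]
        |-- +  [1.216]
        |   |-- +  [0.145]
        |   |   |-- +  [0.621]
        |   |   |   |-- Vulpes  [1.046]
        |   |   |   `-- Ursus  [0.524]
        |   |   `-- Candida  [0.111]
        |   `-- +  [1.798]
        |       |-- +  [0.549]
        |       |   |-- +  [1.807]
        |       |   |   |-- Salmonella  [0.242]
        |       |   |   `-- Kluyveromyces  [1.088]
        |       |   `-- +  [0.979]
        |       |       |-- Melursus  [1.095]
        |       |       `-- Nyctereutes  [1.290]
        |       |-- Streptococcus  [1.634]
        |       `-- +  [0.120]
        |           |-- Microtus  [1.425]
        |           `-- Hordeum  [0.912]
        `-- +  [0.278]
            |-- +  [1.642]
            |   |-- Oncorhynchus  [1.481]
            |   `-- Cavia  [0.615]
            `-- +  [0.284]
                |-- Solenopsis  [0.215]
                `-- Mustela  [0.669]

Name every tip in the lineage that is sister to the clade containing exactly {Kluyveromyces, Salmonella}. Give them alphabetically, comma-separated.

Melursus, Nyctereutes

The clade containing exactly {Kluyveromyces, Salmonella} attaches to the tree at the node subtending ((Salmonella,Kluyveromyces),(Melursus,Nyctereutes)).
The other lineage descending from that same node — the sister group — is (Melursus,Nyctereutes); its 2 tips in alphabetical order are the answer.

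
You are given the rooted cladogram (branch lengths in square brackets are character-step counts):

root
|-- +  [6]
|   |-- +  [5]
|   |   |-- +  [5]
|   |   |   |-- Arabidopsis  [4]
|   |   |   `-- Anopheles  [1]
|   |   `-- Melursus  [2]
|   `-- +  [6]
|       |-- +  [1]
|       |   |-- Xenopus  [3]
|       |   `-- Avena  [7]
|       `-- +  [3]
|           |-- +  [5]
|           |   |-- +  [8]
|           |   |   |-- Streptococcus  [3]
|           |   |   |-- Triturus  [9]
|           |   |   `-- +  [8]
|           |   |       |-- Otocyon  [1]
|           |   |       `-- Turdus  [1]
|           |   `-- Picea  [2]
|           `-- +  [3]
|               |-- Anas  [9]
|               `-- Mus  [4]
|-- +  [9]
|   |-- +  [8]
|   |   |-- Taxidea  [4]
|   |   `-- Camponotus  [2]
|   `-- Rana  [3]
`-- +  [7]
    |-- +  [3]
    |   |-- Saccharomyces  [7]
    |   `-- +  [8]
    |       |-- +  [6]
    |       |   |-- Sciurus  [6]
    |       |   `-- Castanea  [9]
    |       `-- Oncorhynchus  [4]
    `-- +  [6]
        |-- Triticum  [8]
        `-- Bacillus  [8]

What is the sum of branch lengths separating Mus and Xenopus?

The path runs Mus → … → MRCA → … → Xenopus; the MRCA is the node subtending ((Xenopus,Avena),(((Streptococcus,Triturus,(Otocyon,Turdus)),Picea),(Anas,Mus))).
Branch lengths along that path: 4 + 3 + 3 + 1 + 3 = 14.

14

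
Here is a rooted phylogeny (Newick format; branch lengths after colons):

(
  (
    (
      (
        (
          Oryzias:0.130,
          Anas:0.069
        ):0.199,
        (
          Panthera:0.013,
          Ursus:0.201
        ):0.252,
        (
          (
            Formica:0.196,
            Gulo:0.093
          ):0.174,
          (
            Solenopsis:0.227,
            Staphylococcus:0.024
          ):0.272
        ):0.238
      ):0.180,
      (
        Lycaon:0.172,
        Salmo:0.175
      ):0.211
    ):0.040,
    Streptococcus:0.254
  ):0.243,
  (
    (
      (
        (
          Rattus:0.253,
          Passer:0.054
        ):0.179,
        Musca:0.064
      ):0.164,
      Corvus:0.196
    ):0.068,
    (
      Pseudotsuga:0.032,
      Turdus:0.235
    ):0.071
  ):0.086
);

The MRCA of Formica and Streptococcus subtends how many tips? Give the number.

The MRCA of Formica and Streptococcus is the node subtending ((((Oryzias,Anas),(Panthera,Ursus),((Formica,Gulo),(Solenopsis,Staphylococcus))),(Lycaon,Salmo)),Streptococcus).
That clade contains 11 terminal taxa: Anas, Formica, Gulo, Lycaon, Oryzias, Panthera, Salmo, Solenopsis, Staphylococcus, Streptococcus, Ursus.

11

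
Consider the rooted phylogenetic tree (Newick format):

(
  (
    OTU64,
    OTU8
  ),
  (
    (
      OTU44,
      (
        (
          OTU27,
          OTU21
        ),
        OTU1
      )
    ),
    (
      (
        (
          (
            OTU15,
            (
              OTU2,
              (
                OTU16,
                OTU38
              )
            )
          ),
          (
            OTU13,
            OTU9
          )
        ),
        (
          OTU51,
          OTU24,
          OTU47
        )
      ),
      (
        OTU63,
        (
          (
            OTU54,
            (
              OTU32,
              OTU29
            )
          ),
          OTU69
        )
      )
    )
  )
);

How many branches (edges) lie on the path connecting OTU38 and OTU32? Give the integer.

The MRCA of OTU38 and OTU32 is the node subtending ((((OTU15,(OTU2,(OTU16,OTU38))),(OTU13,OTU9)),(OTU51,OTU24,OTU47)),(OTU63,((OTU54,(OTU32,OTU29)),OTU69))).
From OTU38 up to that node: 6 branches. From OTU32 up to the same node: 5 branches. Total: 6 + 5 = 11.

11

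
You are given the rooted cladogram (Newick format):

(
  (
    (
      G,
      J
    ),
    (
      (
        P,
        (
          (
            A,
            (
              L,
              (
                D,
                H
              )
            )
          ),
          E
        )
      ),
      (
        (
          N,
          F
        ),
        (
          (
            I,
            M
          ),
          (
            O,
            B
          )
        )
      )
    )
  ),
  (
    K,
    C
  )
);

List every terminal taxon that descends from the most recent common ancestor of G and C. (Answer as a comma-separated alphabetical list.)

Tracing G: it sits inside (G,J).
Tracing C: it sits inside (K,C).
The smallest clade enclosing both is the whole tree (their MRCA is the root), so the answer is all 16 tips in alphabetical order.

A, B, C, D, E, F, G, H, I, J, K, L, M, N, O, P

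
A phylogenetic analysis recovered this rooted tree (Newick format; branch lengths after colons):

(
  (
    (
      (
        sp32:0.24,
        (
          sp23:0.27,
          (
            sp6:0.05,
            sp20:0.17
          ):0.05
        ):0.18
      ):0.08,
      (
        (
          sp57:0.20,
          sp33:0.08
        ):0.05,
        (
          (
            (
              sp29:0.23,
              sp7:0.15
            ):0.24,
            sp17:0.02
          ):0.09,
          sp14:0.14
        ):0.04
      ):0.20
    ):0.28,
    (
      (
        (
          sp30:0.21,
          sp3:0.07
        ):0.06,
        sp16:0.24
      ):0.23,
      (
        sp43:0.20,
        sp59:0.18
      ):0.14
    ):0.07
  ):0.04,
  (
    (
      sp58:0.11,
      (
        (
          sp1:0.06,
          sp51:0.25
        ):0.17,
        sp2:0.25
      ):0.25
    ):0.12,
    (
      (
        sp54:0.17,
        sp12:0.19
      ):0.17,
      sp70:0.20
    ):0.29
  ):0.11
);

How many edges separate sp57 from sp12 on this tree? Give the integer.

The MRCA of sp57 and sp12 is the root of the tree.
From sp57 up to that node: 5 branches. From sp12 up to the same node: 4 branches. Total: 5 + 4 = 9.

9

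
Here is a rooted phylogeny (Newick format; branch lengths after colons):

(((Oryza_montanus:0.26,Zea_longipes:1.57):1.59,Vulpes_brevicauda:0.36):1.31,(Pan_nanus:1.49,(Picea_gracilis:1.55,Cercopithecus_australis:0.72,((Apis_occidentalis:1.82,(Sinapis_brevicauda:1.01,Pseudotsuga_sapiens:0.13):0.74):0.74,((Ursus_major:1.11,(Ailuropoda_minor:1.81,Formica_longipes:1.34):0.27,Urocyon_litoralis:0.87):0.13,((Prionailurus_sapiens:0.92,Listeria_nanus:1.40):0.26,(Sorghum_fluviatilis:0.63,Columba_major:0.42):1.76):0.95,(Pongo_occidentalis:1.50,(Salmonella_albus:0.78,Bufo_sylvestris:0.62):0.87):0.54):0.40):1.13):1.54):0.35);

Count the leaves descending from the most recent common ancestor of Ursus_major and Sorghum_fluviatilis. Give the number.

The MRCA of Ursus_major and Sorghum_fluviatilis is the node subtending ((Ursus_major,(Ailuropoda_minor,Formica_longipes),Urocyon_litoralis),((Prionailurus_sapiens,Listeria_nanus),(Sorghum_fluviatilis,Columba_major)),(Pongo_occidentalis,(Salmonella_albus,Bufo_sylvestris))).
That clade contains 11 terminal taxa: Ailuropoda_minor, Bufo_sylvestris, Columba_major, Formica_longipes, Listeria_nanus, Pongo_occidentalis, Prionailurus_sapiens, Salmonella_albus, Sorghum_fluviatilis, Urocyon_litoralis, Ursus_major.

11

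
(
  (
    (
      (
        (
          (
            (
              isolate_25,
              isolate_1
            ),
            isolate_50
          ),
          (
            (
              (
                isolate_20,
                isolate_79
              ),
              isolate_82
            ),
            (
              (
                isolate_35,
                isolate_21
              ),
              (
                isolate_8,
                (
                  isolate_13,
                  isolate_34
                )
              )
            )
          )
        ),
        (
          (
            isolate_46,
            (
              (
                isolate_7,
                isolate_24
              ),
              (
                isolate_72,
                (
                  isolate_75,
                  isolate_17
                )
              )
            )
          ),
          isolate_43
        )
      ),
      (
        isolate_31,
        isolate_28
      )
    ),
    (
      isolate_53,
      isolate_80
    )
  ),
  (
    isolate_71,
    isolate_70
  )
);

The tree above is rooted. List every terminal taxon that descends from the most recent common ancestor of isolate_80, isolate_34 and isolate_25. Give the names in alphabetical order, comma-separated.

isolate_1, isolate_13, isolate_17, isolate_20, isolate_21, isolate_24, isolate_25, isolate_28, isolate_31, isolate_34, isolate_35, isolate_43, isolate_46, isolate_50, isolate_53, isolate_7, isolate_72, isolate_75, isolate_79, isolate_8, isolate_80, isolate_82

Tracing isolate_80: it sits inside (isolate_53,isolate_80).
Tracing isolate_34: it sits inside (isolate_13,isolate_34).
Tracing isolate_25: it sits inside (isolate_25,isolate_1).
The smallest clade enclosing all 3 is ((((((isolate_25,isolate_1),isolate_50),(((isolate_20,isolate_79),isolate_82),((isolate_35,isolate_21),(isolate_8,(isolate_13,isolate_34))))),((isolate_46,((isolate_7,isolate_24),(isolate_72,(isolate_75,isolate_17)))),isolate_43)),(isolate_31,isolate_28)),(isolate_53,isolate_80)); the answer is its 22 terminal taxa in alphabetical order.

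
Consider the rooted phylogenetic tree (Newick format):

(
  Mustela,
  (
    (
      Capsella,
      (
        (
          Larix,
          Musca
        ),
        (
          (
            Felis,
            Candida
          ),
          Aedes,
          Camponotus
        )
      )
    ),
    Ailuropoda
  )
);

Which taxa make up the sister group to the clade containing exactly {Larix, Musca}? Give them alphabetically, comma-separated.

Aedes, Camponotus, Candida, Felis

The clade containing exactly {Larix, Musca} attaches to the tree at the node subtending ((Larix,Musca),((Felis,Candida),Aedes,Camponotus)).
The other lineage descending from that same node — the sister group — is ((Felis,Candida),Aedes,Camponotus); its 4 tips in alphabetical order are the answer.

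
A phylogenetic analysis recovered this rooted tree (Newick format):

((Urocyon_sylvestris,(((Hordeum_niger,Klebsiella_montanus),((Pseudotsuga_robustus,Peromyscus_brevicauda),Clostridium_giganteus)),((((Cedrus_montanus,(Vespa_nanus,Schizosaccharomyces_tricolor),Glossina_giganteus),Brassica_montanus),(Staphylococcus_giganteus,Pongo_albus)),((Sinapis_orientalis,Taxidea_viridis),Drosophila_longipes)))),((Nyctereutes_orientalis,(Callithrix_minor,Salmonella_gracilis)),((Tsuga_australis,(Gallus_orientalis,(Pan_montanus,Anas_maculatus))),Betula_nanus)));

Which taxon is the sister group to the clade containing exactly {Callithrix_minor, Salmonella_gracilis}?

Nyctereutes_orientalis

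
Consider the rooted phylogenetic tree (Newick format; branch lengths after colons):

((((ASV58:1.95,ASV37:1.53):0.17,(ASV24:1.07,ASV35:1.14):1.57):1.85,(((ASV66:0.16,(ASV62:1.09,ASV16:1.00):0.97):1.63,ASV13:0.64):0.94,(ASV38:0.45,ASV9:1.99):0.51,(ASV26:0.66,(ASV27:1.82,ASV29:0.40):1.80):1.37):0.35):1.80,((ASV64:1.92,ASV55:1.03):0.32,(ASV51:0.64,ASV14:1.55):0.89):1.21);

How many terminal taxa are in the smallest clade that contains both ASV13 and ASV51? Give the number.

The MRCA of ASV13 and ASV51 is the root, so the clade is the entire tree.
That clade contains 17 terminal taxa: ASV13, ASV14, ASV16, ASV24, ASV26, ASV27, ASV29, ASV35, ASV37, ASV38, ASV51, ASV55, ASV58, ASV62, ASV64, ASV66, ASV9.

17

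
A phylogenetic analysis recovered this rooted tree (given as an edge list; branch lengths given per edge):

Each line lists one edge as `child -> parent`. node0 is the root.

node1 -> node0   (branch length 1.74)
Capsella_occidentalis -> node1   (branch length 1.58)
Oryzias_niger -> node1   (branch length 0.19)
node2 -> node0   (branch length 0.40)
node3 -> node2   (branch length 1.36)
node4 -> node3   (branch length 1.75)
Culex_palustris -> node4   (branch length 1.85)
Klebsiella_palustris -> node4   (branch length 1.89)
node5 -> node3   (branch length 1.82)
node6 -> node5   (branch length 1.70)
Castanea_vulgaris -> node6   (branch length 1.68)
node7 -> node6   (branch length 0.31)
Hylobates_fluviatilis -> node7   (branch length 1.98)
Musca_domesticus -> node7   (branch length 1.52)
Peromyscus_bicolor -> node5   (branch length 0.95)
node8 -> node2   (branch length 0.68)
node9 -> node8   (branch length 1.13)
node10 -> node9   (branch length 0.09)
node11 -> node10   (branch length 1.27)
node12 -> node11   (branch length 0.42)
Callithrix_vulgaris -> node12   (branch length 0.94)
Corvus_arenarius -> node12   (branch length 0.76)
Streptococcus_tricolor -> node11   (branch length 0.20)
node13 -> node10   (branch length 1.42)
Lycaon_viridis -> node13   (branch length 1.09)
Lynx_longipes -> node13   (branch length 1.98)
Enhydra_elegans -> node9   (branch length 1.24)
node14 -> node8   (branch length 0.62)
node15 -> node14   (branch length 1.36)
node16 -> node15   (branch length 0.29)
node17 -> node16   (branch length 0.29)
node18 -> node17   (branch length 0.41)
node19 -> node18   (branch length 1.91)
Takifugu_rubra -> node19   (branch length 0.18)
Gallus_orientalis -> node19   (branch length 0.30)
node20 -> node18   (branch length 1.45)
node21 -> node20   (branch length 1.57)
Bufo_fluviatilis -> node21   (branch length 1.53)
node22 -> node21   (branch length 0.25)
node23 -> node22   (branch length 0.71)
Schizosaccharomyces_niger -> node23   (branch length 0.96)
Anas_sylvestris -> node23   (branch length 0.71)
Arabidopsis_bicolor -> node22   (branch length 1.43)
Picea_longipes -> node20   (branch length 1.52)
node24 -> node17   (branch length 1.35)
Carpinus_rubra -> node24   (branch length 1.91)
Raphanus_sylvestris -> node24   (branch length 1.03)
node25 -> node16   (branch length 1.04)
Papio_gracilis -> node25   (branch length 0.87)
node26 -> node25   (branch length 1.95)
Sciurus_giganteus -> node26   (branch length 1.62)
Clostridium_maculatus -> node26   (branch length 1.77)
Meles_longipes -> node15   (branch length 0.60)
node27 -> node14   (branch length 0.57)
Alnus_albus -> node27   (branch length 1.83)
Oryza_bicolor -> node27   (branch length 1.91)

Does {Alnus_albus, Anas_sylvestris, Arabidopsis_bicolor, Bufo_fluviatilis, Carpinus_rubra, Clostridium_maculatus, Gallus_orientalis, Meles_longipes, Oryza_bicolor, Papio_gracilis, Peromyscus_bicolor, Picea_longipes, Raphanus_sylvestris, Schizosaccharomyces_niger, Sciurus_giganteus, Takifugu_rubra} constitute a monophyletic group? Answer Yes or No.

No

The MRCA of the listed taxa subtends (((Culex_palustris,Klebsiella_palustris),((Castanea_vulgaris,(Hylobates_fluviatilis,Musca_domesticus)),Peromyscus_bicolor)),(((((Callithrix_vulgaris,Corvus_arenarius),Streptococcus_tricolor),(Lycaon_viridis,Lynx_longipes)),Enhydra_elegans),((((((Takifugu_rubra,Gallus_orientalis),((Bufo_fluviatilis,((Schizosaccharomyces_niger,Anas_sylvestris),Arabidopsis_bicolor)),Picea_longipes)),(Carpinus_rubra,Raphanus_sylvestris)),(Papio_gracilis,(Sciurus_giganteus,Clostridium_maculatus))),Meles_longipes),(Alnus_albus,Oryza_bicolor)))).
That clade also contains Callithrix_vulgaris, Castanea_vulgaris, Corvus_arenarius, Culex_palustris, Enhydra_elegans, Hylobates_fluviatilis, Klebsiella_palustris, Lycaon_viridis, Lynx_longipes, Musca_domesticus, Streptococcus_tricolor, which are not in the proposed group, so the group is not monophyletic.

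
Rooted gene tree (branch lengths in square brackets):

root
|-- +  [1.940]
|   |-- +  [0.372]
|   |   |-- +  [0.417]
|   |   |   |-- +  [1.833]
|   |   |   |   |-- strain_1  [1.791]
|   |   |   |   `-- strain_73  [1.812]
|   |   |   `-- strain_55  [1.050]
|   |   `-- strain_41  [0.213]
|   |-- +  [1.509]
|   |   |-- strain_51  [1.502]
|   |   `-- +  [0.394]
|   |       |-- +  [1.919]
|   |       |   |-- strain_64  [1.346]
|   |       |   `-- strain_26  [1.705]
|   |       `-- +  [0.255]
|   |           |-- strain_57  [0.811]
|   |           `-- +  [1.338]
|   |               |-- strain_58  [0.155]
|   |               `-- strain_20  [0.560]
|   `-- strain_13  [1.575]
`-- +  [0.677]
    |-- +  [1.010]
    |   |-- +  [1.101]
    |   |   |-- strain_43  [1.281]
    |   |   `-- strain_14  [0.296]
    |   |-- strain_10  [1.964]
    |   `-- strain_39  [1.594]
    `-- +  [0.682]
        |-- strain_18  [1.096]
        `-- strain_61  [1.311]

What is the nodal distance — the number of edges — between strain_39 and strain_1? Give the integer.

8

The MRCA of strain_39 and strain_1 is the root of the tree.
From strain_39 up to that node: 3 branches. From strain_1 up to the same node: 5 branches. Total: 3 + 5 = 8.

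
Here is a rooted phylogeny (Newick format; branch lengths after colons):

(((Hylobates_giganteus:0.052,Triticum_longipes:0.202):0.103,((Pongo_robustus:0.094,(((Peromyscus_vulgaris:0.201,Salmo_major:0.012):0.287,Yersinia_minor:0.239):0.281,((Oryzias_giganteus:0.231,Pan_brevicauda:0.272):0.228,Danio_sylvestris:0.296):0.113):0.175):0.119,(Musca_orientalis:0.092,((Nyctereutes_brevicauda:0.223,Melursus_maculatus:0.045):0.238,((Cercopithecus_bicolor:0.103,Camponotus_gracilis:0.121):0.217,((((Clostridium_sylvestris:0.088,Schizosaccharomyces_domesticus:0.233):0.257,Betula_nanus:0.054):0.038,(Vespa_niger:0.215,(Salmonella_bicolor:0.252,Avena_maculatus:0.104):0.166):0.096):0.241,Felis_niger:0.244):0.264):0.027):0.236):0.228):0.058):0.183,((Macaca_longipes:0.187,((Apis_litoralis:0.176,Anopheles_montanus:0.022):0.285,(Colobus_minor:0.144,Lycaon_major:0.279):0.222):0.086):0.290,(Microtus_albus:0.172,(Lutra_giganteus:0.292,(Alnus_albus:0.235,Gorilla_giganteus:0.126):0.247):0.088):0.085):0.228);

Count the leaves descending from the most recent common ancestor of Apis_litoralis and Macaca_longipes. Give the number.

5

The MRCA of Apis_litoralis and Macaca_longipes is the node subtending (Macaca_longipes,((Apis_litoralis,Anopheles_montanus),(Colobus_minor,Lycaon_major))).
That clade contains 5 terminal taxa: Anopheles_montanus, Apis_litoralis, Colobus_minor, Lycaon_major, Macaca_longipes.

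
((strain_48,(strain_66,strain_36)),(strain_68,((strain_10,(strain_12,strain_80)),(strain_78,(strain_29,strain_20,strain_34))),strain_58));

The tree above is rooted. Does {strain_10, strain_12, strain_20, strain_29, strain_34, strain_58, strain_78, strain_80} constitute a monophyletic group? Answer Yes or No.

The MRCA of the listed taxa subtends (strain_68,((strain_10,(strain_12,strain_80)),(strain_78,(strain_29,strain_20,strain_34))),strain_58).
That clade also contains strain_68, which is not in the proposed group, so the group is not monophyletic.

No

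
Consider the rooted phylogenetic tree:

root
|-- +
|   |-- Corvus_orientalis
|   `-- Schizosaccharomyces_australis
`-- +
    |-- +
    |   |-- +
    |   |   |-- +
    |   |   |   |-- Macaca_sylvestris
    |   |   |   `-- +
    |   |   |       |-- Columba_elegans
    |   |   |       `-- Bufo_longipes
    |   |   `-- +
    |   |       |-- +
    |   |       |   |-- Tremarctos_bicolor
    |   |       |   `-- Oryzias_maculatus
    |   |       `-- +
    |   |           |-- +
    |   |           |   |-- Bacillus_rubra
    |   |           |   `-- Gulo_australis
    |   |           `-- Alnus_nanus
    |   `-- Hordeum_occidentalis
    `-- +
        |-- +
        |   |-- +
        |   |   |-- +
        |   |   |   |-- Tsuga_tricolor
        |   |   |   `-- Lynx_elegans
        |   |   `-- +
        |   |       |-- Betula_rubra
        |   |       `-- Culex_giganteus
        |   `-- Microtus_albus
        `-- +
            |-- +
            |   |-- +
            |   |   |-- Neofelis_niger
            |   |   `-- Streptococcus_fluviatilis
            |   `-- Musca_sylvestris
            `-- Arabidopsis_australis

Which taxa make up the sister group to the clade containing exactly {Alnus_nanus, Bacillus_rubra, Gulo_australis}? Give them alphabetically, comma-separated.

Oryzias_maculatus, Tremarctos_bicolor

The clade containing exactly {Alnus_nanus, Bacillus_rubra, Gulo_australis} attaches to the tree at the node subtending ((Tremarctos_bicolor,Oryzias_maculatus),((Bacillus_rubra,Gulo_australis),Alnus_nanus)).
The other lineage descending from that same node — the sister group — is (Tremarctos_bicolor,Oryzias_maculatus); its 2 tips in alphabetical order are the answer.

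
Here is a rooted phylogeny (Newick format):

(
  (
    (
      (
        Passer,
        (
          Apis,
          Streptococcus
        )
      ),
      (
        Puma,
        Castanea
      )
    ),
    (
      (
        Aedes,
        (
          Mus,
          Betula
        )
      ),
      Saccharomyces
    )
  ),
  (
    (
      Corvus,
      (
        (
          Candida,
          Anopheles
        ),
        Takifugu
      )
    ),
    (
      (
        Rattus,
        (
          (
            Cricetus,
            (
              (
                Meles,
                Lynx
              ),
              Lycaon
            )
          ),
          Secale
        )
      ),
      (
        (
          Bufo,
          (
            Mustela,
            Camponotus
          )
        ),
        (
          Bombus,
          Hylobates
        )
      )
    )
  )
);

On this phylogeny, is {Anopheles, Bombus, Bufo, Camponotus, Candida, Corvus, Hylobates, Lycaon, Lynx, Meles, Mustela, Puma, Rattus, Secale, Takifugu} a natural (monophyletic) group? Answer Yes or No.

The MRCA of the listed taxa is the root, so the smallest clade containing them is the whole tree.
That clade also contains Aedes, Apis, Betula, Castanea, Cricetus, Mus, Passer, Saccharomyces, Streptococcus, which are not in the proposed group, so the group is not monophyletic.

No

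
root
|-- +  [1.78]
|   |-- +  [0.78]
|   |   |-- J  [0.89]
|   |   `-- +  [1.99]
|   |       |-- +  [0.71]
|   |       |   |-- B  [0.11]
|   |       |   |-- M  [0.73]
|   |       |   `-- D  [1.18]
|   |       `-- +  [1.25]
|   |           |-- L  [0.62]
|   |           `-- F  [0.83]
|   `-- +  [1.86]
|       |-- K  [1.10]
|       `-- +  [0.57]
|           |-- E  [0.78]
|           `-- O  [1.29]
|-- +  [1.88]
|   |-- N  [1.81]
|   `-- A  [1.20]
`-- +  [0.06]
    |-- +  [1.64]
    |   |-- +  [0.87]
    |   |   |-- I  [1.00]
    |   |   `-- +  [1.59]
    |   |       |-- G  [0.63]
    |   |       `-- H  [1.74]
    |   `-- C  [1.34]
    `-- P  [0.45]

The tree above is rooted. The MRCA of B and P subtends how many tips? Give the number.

16

The MRCA of B and P is the root, so the clade is the entire tree.
That clade contains 16 terminal taxa: A, B, C, D, E, F, G, H, I, J, K, L, M, N, O, P.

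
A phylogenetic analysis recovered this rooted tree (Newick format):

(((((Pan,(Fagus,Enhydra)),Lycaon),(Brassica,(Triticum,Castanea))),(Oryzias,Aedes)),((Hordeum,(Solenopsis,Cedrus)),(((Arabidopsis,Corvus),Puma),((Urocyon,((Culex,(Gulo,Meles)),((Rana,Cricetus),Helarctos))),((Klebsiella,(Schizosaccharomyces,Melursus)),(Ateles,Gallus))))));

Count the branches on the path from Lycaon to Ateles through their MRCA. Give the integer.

10

The MRCA of Lycaon and Ateles is the root of the tree.
From Lycaon up to that node: 4 branches. From Ateles up to the same node: 6 branches. Total: 4 + 6 = 10.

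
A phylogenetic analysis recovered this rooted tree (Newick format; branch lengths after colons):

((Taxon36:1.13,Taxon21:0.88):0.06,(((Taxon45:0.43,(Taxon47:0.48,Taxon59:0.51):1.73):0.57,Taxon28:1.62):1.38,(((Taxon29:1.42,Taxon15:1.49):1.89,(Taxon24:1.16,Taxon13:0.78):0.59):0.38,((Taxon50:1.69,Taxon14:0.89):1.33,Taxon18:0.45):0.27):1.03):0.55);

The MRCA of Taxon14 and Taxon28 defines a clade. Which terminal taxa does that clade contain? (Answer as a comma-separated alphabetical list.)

Tracing Taxon14: it sits inside (Taxon50,Taxon14).
Tracing Taxon28: it sits inside ((Taxon45,(Taxon47,Taxon59)),Taxon28).
The smallest clade enclosing both is (((Taxon45,(Taxon47,Taxon59)),Taxon28),(((Taxon29,Taxon15),(Taxon24,Taxon13)),((Taxon50,Taxon14),Taxon18))); the answer is its 11 terminal taxa in alphabetical order.

Taxon13, Taxon14, Taxon15, Taxon18, Taxon24, Taxon28, Taxon29, Taxon45, Taxon47, Taxon50, Taxon59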